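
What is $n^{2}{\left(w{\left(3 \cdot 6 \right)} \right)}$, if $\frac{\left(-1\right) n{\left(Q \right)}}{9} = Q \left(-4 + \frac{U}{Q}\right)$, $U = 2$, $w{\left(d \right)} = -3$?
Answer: $15876$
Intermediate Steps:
$n{\left(Q \right)} = - 9 Q \left(-4 + \frac{2}{Q}\right)$
$n^{2}{\left(w{\left(3 \cdot 6 \right)} \right)} = \left(-18 + 36 \left(-3\right)\right)^{2} = \left(-18 - 108\right)^{2} = \left(-126\right)^{2} = 15876$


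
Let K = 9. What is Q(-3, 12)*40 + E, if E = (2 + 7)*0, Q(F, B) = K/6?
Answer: 60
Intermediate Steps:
Q(F, B) = 3/2 (Q(F, B) = 9/6 = 9*(⅙) = 3/2)
E = 0 (E = 9*0 = 0)
Q(-3, 12)*40 + E = (3/2)*40 + 0 = 60 + 0 = 60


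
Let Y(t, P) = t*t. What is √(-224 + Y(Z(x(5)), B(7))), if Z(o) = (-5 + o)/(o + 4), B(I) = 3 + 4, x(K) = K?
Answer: 4*I*√14 ≈ 14.967*I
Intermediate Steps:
B(I) = 7
Z(o) = (-5 + o)/(4 + o)
Y(t, P) = t²
√(-224 + Y(Z(x(5)), B(7))) = √(-224 + ((-5 + 5)/(4 + 5))²) = √(-224 + (0/9)²) = √(-224 + ((⅑)*0)²) = √(-224 + 0²) = √(-224 + 0) = √(-224) = 4*I*√14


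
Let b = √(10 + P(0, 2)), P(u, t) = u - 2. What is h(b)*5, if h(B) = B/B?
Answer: 5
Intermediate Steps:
P(u, t) = -2 + u
b = 2*√2 (b = √(10 + (-2 + 0)) = √(10 - 2) = √8 = 2*√2 ≈ 2.8284)
h(B) = 1
h(b)*5 = 1*5 = 5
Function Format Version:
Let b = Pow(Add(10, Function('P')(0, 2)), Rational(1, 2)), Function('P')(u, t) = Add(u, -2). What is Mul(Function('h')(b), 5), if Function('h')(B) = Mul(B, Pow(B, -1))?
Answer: 5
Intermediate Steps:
Function('P')(u, t) = Add(-2, u)
b = Mul(2, Pow(2, Rational(1, 2))) (b = Pow(Add(10, Add(-2, 0)), Rational(1, 2)) = Pow(Add(10, -2), Rational(1, 2)) = Pow(8, Rational(1, 2)) = Mul(2, Pow(2, Rational(1, 2))) ≈ 2.8284)
Function('h')(B) = 1
Mul(Function('h')(b), 5) = Mul(1, 5) = 5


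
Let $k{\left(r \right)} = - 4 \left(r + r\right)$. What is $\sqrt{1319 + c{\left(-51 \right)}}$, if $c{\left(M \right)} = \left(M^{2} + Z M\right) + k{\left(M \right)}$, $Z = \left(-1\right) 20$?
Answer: $2 \sqrt{1337} \approx 73.13$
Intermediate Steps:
$k{\left(r \right)} = - 8 r$ ($k{\left(r \right)} = - 4 \cdot 2 r = - 8 r$)
$Z = -20$
$c{\left(M \right)} = M^{2} - 28 M$ ($c{\left(M \right)} = \left(M^{2} - 20 M\right) - 8 M = M^{2} - 28 M$)
$\sqrt{1319 + c{\left(-51 \right)}} = \sqrt{1319 - 51 \left(-28 - 51\right)} = \sqrt{1319 - -4029} = \sqrt{1319 + 4029} = \sqrt{5348} = 2 \sqrt{1337}$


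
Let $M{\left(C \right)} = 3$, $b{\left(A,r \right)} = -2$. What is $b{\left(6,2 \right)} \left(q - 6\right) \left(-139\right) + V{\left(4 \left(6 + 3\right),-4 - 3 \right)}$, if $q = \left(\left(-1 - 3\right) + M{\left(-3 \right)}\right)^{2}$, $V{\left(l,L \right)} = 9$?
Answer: $-1381$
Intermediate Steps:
$q = 1$ ($q = \left(\left(-1 - 3\right) + 3\right)^{2} = \left(-4 + 3\right)^{2} = \left(-1\right)^{2} = 1$)
$b{\left(6,2 \right)} \left(q - 6\right) \left(-139\right) + V{\left(4 \left(6 + 3\right),-4 - 3 \right)} = - 2 \left(1 - 6\right) \left(-139\right) + 9 = \left(-2\right) \left(-5\right) \left(-139\right) + 9 = 10 \left(-139\right) + 9 = -1390 + 9 = -1381$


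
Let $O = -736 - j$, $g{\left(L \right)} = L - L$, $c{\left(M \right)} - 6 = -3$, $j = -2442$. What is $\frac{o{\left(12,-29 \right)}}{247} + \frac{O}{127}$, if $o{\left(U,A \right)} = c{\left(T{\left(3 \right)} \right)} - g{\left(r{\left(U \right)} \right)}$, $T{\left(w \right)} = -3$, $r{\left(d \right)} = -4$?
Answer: $\frac{421763}{31369} \approx 13.445$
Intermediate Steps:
$c{\left(M \right)} = 3$ ($c{\left(M \right)} = 6 - 3 = 3$)
$g{\left(L \right)} = 0$
$O = 1706$ ($O = -736 - -2442 = -736 + 2442 = 1706$)
$o{\left(U,A \right)} = 3$ ($o{\left(U,A \right)} = 3 - 0 = 3 + 0 = 3$)
$\frac{o{\left(12,-29 \right)}}{247} + \frac{O}{127} = \frac{3}{247} + \frac{1706}{127} = \frac{421763}{31369}$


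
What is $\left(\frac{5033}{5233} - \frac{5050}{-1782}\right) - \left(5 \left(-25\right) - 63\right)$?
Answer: $\frac{894267092}{4662603} \approx 191.8$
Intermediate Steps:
$\left(\frac{5033}{5233} - \frac{5050}{-1782}\right) - \left(5 \left(-25\right) - 63\right) = \left(5033 \cdot \frac{1}{5233} - - \frac{2525}{891}\right) - \left(-125 - 63\right) = \left(\frac{5033}{5233} + \frac{2525}{891}\right) - -188 = \frac{17697728}{4662603} + 188 = \frac{894267092}{4662603}$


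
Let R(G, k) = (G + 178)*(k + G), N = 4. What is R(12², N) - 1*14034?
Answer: 33622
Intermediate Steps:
R(G, k) = (178 + G)*(G + k)
R(12², N) - 1*14034 = ((12²)² + 178*12² + 178*4 + 12²*4) - 1*14034 = (144² + 178*144 + 712 + 144*4) - 14034 = (20736 + 25632 + 712 + 576) - 14034 = 47656 - 14034 = 33622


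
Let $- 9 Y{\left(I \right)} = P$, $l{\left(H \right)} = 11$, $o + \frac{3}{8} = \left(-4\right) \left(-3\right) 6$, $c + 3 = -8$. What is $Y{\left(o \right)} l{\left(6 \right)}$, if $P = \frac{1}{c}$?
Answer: $\frac{1}{9} \approx 0.11111$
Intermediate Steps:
$c = -11$ ($c = -3 - 8 = -11$)
$o = \frac{573}{8}$ ($o = - \frac{3}{8} + \left(-4\right) \left(-3\right) 6 = - \frac{3}{8} + 12 \cdot 6 = - \frac{3}{8} + 72 = \frac{573}{8} \approx 71.625$)
$P = - \frac{1}{11}$ ($P = \frac{1}{-11} = - \frac{1}{11} \approx -0.090909$)
$Y{\left(I \right)} = \frac{1}{99}$ ($Y{\left(I \right)} = \left(- \frac{1}{9}\right) \left(- \frac{1}{11}\right) = \frac{1}{99}$)
$Y{\left(o \right)} l{\left(6 \right)} = \frac{1}{99} \cdot 11 = \frac{1}{9}$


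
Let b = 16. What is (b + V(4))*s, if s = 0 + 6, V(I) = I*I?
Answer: 192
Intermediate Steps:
V(I) = I**2
s = 6
(b + V(4))*s = (16 + 4**2)*6 = (16 + 16)*6 = 32*6 = 192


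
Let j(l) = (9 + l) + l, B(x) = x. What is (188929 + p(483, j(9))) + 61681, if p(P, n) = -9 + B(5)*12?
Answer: 250661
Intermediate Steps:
j(l) = 9 + 2*l
p(P, n) = 51 (p(P, n) = -9 + 5*12 = -9 + 60 = 51)
(188929 + p(483, j(9))) + 61681 = (188929 + 51) + 61681 = 188980 + 61681 = 250661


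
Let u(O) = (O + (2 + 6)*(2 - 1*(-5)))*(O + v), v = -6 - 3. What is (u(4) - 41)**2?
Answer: 116281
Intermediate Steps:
v = -9
u(O) = (-9 + O)*(56 + O) (u(O) = (O + (2 + 6)*(2 - 1*(-5)))*(O - 9) = (O + 8*(2 + 5))*(-9 + O) = (O + 8*7)*(-9 + O) = (O + 56)*(-9 + O) = (56 + O)*(-9 + O) = (-9 + O)*(56 + O))
(u(4) - 41)**2 = ((-504 + 4**2 + 47*4) - 41)**2 = ((-504 + 16 + 188) - 41)**2 = (-300 - 41)**2 = (-341)**2 = 116281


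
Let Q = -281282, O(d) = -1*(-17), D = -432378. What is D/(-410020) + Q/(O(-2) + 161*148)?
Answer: -29091743/2708290 ≈ -10.742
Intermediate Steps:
O(d) = 17
D/(-410020) + Q/(O(-2) + 161*148) = -432378/(-410020) - 281282/(17 + 161*148) = -432378*(-1/410020) - 281282/(17 + 23828) = 216189/205010 - 281282/23845 = -29091743/2708290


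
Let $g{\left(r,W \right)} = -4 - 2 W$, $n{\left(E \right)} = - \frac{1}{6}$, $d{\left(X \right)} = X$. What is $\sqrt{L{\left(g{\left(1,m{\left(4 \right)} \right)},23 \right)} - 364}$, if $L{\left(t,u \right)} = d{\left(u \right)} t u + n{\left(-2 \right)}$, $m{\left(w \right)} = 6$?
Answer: $\frac{7 i \sqrt{6486}}{6} \approx 93.958 i$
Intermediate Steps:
$n{\left(E \right)} = - \frac{1}{6}$ ($n{\left(E \right)} = \left(-1\right) \frac{1}{6} = - \frac{1}{6}$)
$L{\left(t,u \right)} = - \frac{1}{6} + t u^{2}$ ($L{\left(t,u \right)} = u t u - \frac{1}{6} = t u u - \frac{1}{6} = t u^{2} - \frac{1}{6} = - \frac{1}{6} + t u^{2}$)
$\sqrt{L{\left(g{\left(1,m{\left(4 \right)} \right)},23 \right)} - 364} = \sqrt{\left(- \frac{1}{6} + \left(-4 - 12\right) 23^{2}\right) - 364} = \sqrt{\left(- \frac{1}{6} + \left(-4 - 12\right) 529\right) - 364} = \sqrt{\left(- \frac{1}{6} - 8464\right) - 364} = \sqrt{- \frac{50785}{6} - 364} = \sqrt{- \frac{52969}{6}} = \frac{7 i \sqrt{6486}}{6}$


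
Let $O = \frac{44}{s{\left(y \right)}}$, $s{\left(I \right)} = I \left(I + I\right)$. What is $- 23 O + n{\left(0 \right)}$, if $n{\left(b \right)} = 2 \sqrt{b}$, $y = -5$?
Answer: $- \frac{506}{25} \approx -20.24$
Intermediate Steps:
$s{\left(I \right)} = 2 I^{2}$ ($s{\left(I \right)} = I 2 I = 2 I^{2}$)
$O = \frac{22}{25}$ ($O = \frac{44}{2 \left(-5\right)^{2}} = \frac{44}{2 \cdot 25} = \frac{44}{50} = 44 \cdot \frac{1}{50} = \frac{22}{25} \approx 0.88$)
$- 23 O + n{\left(0 \right)} = \left(-23\right) \frac{22}{25} + 2 \sqrt{0} = - \frac{506}{25} + 2 \cdot 0 = - \frac{506}{25} + 0 = - \frac{506}{25}$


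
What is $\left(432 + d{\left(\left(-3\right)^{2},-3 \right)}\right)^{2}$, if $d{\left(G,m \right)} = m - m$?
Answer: $186624$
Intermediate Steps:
$d{\left(G,m \right)} = 0$
$\left(432 + d{\left(\left(-3\right)^{2},-3 \right)}\right)^{2} = \left(432 + 0\right)^{2} = 432^{2} = 186624$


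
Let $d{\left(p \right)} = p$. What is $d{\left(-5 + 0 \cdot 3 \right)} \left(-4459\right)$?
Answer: $22295$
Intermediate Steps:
$d{\left(-5 + 0 \cdot 3 \right)} \left(-4459\right) = \left(-5 + 0 \cdot 3\right) \left(-4459\right) = \left(-5 + 0\right) \left(-4459\right) = \left(-5\right) \left(-4459\right) = 22295$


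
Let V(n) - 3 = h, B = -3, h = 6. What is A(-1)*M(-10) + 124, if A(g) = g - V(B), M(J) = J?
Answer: 224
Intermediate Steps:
V(n) = 9 (V(n) = 3 + 6 = 9)
A(g) = -9 + g (A(g) = g - 1*9 = g - 9 = -9 + g)
A(-1)*M(-10) + 124 = (-9 - 1)*(-10) + 124 = -10*(-10) + 124 = 100 + 124 = 224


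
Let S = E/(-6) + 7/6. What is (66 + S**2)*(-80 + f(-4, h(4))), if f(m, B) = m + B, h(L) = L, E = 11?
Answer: -47840/9 ≈ -5315.6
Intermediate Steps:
S = -2/3 (S = 11/(-6) + 7/6 = 11*(-1/6) + 7*(1/6) = -11/6 + 7/6 = -2/3 ≈ -0.66667)
f(m, B) = B + m
(66 + S**2)*(-80 + f(-4, h(4))) = (66 + (-2/3)**2)*(-80 + (4 - 4)) = (66 + 4/9)*(-80 + 0) = (598/9)*(-80) = -47840/9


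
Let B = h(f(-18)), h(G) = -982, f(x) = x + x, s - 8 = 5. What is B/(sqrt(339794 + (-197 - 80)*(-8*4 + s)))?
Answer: -982*sqrt(345057)/345057 ≈ -1.6717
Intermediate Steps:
s = 13 (s = 8 + 5 = 13)
f(x) = 2*x
B = -982
B/(sqrt(339794 + (-197 - 80)*(-8*4 + s))) = -982/sqrt(339794 + (-197 - 80)*(-8*4 + 13)) = -982/sqrt(339794 - 277*(-32 + 13)) = -982/sqrt(339794 - 277*(-19)) = -982/sqrt(339794 + 5263) = -982*sqrt(345057)/345057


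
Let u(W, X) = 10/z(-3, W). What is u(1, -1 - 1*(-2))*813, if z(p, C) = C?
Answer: 8130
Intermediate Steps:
u(W, X) = 10/W
u(1, -1 - 1*(-2))*813 = (10/1)*813 = (10*1)*813 = 10*813 = 8130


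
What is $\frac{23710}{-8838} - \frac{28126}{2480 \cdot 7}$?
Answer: $- \frac{23577971}{5479560} \approx -4.3029$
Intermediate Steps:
$\frac{23710}{-8838} - \frac{28126}{2480 \cdot 7} = 23710 \left(- \frac{1}{8838}\right) - \frac{28126}{17360} = - \frac{11855}{4419} - \frac{2009}{1240} = - \frac{23577971}{5479560}$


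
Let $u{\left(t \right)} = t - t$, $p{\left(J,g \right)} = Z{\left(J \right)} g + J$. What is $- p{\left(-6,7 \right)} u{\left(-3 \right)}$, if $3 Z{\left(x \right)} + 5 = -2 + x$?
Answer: $0$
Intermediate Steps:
$Z{\left(x \right)} = - \frac{7}{3} + \frac{x}{3}$ ($Z{\left(x \right)} = - \frac{5}{3} + \frac{-2 + x}{3} = - \frac{5}{3} + \left(- \frac{2}{3} + \frac{x}{3}\right) = - \frac{7}{3} + \frac{x}{3}$)
$p{\left(J,g \right)} = J + g \left(- \frac{7}{3} + \frac{J}{3}\right)$ ($p{\left(J,g \right)} = \left(- \frac{7}{3} + \frac{J}{3}\right) g + J = g \left(- \frac{7}{3} + \frac{J}{3}\right) + J = J + g \left(- \frac{7}{3} + \frac{J}{3}\right)$)
$u{\left(t \right)} = 0$
$- p{\left(-6,7 \right)} u{\left(-3 \right)} = - \left(-6 + \frac{1}{3} \cdot 7 \left(-7 - 6\right)\right) 0 = - \left(-6 + \frac{1}{3} \cdot 7 \left(-13\right)\right) 0 = - \left(-6 - \frac{91}{3}\right) 0 = - \frac{\left(-109\right) 0}{3} = \left(-1\right) 0 = 0$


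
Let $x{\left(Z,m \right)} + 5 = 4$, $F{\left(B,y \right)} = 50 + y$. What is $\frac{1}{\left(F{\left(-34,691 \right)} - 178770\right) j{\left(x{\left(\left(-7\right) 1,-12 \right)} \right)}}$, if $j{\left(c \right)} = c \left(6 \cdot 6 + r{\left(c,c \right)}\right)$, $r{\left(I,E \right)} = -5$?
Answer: $\frac{1}{5518899} \approx 1.812 \cdot 10^{-7}$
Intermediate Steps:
$x{\left(Z,m \right)} = -1$ ($x{\left(Z,m \right)} = -5 + 4 = -1$)
$j{\left(c \right)} = 31 c$ ($j{\left(c \right)} = c \left(6 \cdot 6 - 5\right) = c \left(36 - 5\right) = c 31 = 31 c$)
$\frac{1}{\left(F{\left(-34,691 \right)} - 178770\right) j{\left(x{\left(\left(-7\right) 1,-12 \right)} \right)}} = \frac{1}{\left(\left(50 + 691\right) - 178770\right) 31 \left(-1\right)} = \frac{1}{\left(741 - 178770\right) \left(-31\right)} = \frac{1}{-178029} \left(- \frac{1}{31}\right) = \left(- \frac{1}{178029}\right) \left(- \frac{1}{31}\right) = \frac{1}{5518899}$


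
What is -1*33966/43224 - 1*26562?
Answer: -191358309/7204 ≈ -26563.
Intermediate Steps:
-1*33966/43224 - 1*26562 = -33966*1/43224 - 26562 = -5661/7204 - 26562 = -191358309/7204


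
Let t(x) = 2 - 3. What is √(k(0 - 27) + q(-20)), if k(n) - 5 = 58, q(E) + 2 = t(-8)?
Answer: 2*√15 ≈ 7.7460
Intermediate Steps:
t(x) = -1
q(E) = -3 (q(E) = -2 - 1 = -3)
k(n) = 63 (k(n) = 5 + 58 = 63)
√(k(0 - 27) + q(-20)) = √(63 - 3) = √60 = 2*√15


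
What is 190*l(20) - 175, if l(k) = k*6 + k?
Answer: 26425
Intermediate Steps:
l(k) = 7*k (l(k) = 6*k + k = 7*k)
190*l(20) - 175 = 190*(7*20) - 175 = 190*140 - 175 = 26600 - 175 = 26425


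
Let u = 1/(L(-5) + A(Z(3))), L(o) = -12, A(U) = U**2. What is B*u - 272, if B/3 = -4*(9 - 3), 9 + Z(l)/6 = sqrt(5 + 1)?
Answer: -1703731/6263 - 81*sqrt(6)/12526 ≈ -272.05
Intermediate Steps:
Z(l) = -54 + 6*sqrt(6) (Z(l) = -54 + 6*sqrt(5 + 1) = -54 + 6*sqrt(6))
B = -72 (B = 3*(-4*(9 - 3)) = 3*(-4*6) = 3*(-24) = -72)
u = 1/(-12 + (-54 + 6*sqrt(6))**2) ≈ 0.00065243
B*u - 272 = -72*(65/150312 + 9*sqrt(6)/100208) - 272 = (-195/6263 - 81*sqrt(6)/12526) - 272 = -1703731/6263 - 81*sqrt(6)/12526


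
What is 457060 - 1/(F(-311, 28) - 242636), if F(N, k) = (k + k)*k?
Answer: 110182540081/241068 ≈ 4.5706e+5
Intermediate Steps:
F(N, k) = 2*k² (F(N, k) = (2*k)*k = 2*k²)
457060 - 1/(F(-311, 28) - 242636) = 457060 - 1/(2*28² - 242636) = 457060 - 1/(2*784 - 242636) = 457060 - 1/(1568 - 242636) = 457060 - 1/(-241068) = 457060 - 1*(-1/241068) = 457060 + 1/241068 = 110182540081/241068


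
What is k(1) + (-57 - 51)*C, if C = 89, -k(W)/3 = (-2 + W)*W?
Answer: -9609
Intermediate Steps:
k(W) = -3*W*(-2 + W) (k(W) = -3*(-2 + W)*W = -3*W*(-2 + W))
k(1) + (-57 - 51)*C = 3*1*(2 - 1*1) + (-57 - 51)*89 = 3*1*(2 - 1) - 108*89 = 3*1*1 - 9612 = 3 - 9612 = -9609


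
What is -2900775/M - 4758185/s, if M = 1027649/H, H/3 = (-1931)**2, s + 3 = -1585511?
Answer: -7349737799947385855/232764553798 ≈ -3.1576e+7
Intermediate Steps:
s = -1585514 (s = -3 - 1585511 = -1585514)
H = 11186283 (H = 3*(-1931)**2 = 3*3728761 = 11186283)
M = 1027649/11186283 ≈ 0.091867
-2900775/M - 4758185/s = -2900775/1027649/11186283 - 4758185/(-1585514) = -2900775*11186283/1027649 - 4758185*(-1/1585514) = -32448890069325/1027649 + 4758185/1585514 = -7349737799947385855/232764553798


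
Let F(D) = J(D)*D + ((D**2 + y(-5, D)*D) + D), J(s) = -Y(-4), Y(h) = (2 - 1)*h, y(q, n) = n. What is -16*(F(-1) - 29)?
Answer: 512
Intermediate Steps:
Y(h) = h (Y(h) = 1*h = h)
J(s) = 4 (J(s) = -1*(-4) = 4)
F(D) = 2*D**2 + 5*D (F(D) = 4*D + ((D**2 + D*D) + D) = 4*D + ((D**2 + D**2) + D) = 4*D + (2*D**2 + D) = 4*D + (D + 2*D**2) = 2*D**2 + 5*D)
-16*(F(-1) - 29) = -16*(-(5 + 2*(-1)) - 29) = -16*(-(5 - 2) - 29) = -16*(-1*3 - 29) = -16*(-3 - 29) = -16*(-32) = 512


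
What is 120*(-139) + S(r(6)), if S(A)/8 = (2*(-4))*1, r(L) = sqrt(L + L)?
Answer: -16744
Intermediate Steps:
r(L) = sqrt(2)*sqrt(L) (r(L) = sqrt(2*L) = sqrt(2)*sqrt(L))
S(A) = -64 (S(A) = 8*((2*(-4))*1) = 8*(-8*1) = 8*(-8) = -64)
120*(-139) + S(r(6)) = 120*(-139) - 64 = -16680 - 64 = -16744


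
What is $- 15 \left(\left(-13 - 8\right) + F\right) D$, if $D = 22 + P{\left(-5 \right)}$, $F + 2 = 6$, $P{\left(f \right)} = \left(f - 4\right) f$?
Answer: $17085$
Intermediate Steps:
$P{\left(f \right)} = f \left(-4 + f\right)$ ($P{\left(f \right)} = \left(-4 + f\right) f = f \left(-4 + f\right)$)
$F = 4$ ($F = -2 + 6 = 4$)
$D = 67$ ($D = 22 - 5 \left(-4 - 5\right) = 22 - -45 = 22 + 45 = 67$)
$- 15 \left(\left(-13 - 8\right) + F\right) D = - 15 \left(\left(-13 - 8\right) + 4\right) 67 = - 15 \left(-21 + 4\right) 67 = \left(-15\right) \left(-17\right) 67 = 255 \cdot 67 = 17085$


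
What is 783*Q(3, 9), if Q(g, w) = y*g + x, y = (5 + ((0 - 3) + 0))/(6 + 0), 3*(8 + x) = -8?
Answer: -7569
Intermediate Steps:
x = -32/3 (x = -8 + (1/3)*(-8) = -8 - 8/3 = -32/3 ≈ -10.667)
y = 1/3 (y = (5 + (-3 + 0))/6 = (5 - 3)*(1/6) = 2*(1/6) = 1/3 ≈ 0.33333)
Q(g, w) = -32/3 + g/3 (Q(g, w) = g/3 - 32/3 = -32/3 + g/3)
783*Q(3, 9) = 783*(-32/3 + (1/3)*3) = 783*(-32/3 + 1) = 783*(-29/3) = -7569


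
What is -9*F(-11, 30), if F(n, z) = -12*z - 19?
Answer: 3411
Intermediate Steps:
F(n, z) = -19 - 12*z
-9*F(-11, 30) = -9*(-19 - 12*30) = -9*(-19 - 360) = -9*(-379) = 3411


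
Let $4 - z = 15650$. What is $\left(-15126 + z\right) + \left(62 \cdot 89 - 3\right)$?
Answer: $-25257$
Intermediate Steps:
$z = -15646$ ($z = 4 - 15650 = -15646$)
$\left(-15126 + z\right) + \left(62 \cdot 89 - 3\right) = \left(-15126 - 15646\right) + \left(62 \cdot 89 - 3\right) = -30772 + \left(5518 - 3\right) = -30772 + 5515 = -25257$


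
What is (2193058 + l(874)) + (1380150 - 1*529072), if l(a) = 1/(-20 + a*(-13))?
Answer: 34648355951/11382 ≈ 3.0441e+6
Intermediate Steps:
l(a) = 1/(-20 - 13*a)
(2193058 + l(874)) + (1380150 - 1*529072) = (2193058 - 1/(20 + 13*874)) + (1380150 - 1*529072) = (2193058 - 1/(20 + 11362)) + (1380150 - 529072) = (2193058 - 1/11382) + 851078 = 24961386155/11382 + 851078 = 34648355951/11382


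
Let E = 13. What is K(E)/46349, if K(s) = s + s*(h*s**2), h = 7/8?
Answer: 15483/370792 ≈ 0.041757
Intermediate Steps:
h = 7/8 (h = 7*(1/8) = 7/8 ≈ 0.87500)
K(s) = s + 7*s**3/8 (K(s) = s + s*(7*s**2/8) = s + 7*s**3/8)
K(E)/46349 = (13 + (7/8)*13**3)/46349 = (13 + (7/8)*2197)*(1/46349) = (13 + 15379/8)*(1/46349) = (15483/8)*(1/46349) = 15483/370792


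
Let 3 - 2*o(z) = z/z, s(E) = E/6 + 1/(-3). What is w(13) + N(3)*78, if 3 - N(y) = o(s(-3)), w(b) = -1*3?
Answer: 153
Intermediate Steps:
s(E) = -⅓ + E/6 (s(E) = E*(⅙) + 1*(-⅓) = E/6 - ⅓ = -⅓ + E/6)
w(b) = -3
o(z) = 1 (o(z) = 3/2 - z/(2*z) = 3/2 - ½*1 = 3/2 - ½ = 1)
N(y) = 2 (N(y) = 3 - 1*1 = 3 - 1 = 2)
w(13) + N(3)*78 = -3 + 2*78 = -3 + 156 = 153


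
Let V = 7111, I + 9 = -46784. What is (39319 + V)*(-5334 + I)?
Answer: -2420256610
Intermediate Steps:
I = -46793 (I = -9 - 46784 = -46793)
(39319 + V)*(-5334 + I) = (39319 + 7111)*(-5334 - 46793) = 46430*(-52127) = -2420256610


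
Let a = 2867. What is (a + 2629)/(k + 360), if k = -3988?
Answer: -1374/907 ≈ -1.5149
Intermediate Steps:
(a + 2629)/(k + 360) = (2867 + 2629)/(-3988 + 360) = 5496/(-3628) = 5496*(-1/3628) = -1374/907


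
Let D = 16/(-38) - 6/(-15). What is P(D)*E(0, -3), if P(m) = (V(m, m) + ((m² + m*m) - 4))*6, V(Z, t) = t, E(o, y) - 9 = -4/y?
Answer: -2249484/9025 ≈ -249.25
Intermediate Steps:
E(o, y) = 9 - 4/y
D = -2/95 (D = 16*(-1/38) - 6*(-1/15) = -8/19 + ⅖ = -2/95 ≈ -0.021053)
P(m) = -24 + 6*m + 12*m² (P(m) = (m + ((m² + m*m) - 4))*6 = (m + ((m² + m²) - 4))*6 = (m + (2*m² - 4))*6 = (m + (-4 + 2*m²))*6 = (-4 + m + 2*m²)*6 = -24 + 6*m + 12*m²)
P(D)*E(0, -3) = (-24 + 6*(-2/95) + 12*(-2/95)²)*(9 - 4/(-3)) = (-24 - 12/95 + 12*(4/9025))*(9 - 4*(-⅓)) = (-24 - 12/95 + 48/9025)*(9 + 4/3) = -217692/9025*31/3 = -2249484/9025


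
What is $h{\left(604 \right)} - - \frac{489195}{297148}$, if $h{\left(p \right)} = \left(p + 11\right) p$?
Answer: $\frac{110379085275}{297148} \approx 3.7146 \cdot 10^{5}$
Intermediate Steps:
$h{\left(p \right)} = p \left(11 + p\right)$ ($h{\left(p \right)} = \left(11 + p\right) p = p \left(11 + p\right)$)
$h{\left(604 \right)} - - \frac{489195}{297148} = 604 \left(11 + 604\right) - - \frac{489195}{297148} = 604 \cdot 615 - \left(-489195\right) \frac{1}{297148} = 371460 - - \frac{489195}{297148} = 371460 + \frac{489195}{297148} = \frac{110379085275}{297148}$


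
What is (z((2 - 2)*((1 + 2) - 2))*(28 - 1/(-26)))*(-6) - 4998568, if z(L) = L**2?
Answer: -4998568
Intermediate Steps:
(z((2 - 2)*((1 + 2) - 2))*(28 - 1/(-26)))*(-6) - 4998568 = (((2 - 2)*((1 + 2) - 2))**2*(28 - 1/(-26)))*(-6) - 4998568 = ((0*(3 - 2))**2*(28 - 1*(-1/26)))*(-6) - 4998568 = ((0*1)**2*(28 + 1/26))*(-6) - 4998568 = (0**2*(729/26))*(-6) - 4998568 = (0*(729/26))*(-6) - 4998568 = 0*(-6) - 4998568 = 0 - 4998568 = -4998568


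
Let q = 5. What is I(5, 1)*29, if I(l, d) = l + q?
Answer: 290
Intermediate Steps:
I(l, d) = 5 + l (I(l, d) = l + 5 = 5 + l)
I(5, 1)*29 = (5 + 5)*29 = 10*29 = 290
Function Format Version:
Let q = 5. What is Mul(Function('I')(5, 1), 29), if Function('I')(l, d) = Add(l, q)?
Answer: 290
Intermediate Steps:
Function('I')(l, d) = Add(5, l) (Function('I')(l, d) = Add(l, 5) = Add(5, l))
Mul(Function('I')(5, 1), 29) = Mul(Add(5, 5), 29) = Mul(10, 29) = 290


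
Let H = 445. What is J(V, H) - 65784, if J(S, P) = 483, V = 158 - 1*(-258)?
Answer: -65301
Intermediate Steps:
V = 416 (V = 158 + 258 = 416)
J(V, H) - 65784 = 483 - 65784 = -65301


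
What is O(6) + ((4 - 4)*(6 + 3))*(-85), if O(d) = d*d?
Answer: 36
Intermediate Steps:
O(d) = d**2
O(6) + ((4 - 4)*(6 + 3))*(-85) = 6**2 + ((4 - 4)*(6 + 3))*(-85) = 36 + (0*9)*(-85) = 36 + 0*(-85) = 36 + 0 = 36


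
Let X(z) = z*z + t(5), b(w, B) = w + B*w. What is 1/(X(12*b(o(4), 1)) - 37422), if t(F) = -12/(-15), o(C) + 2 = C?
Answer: -5/175586 ≈ -2.8476e-5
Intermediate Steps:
o(C) = -2 + C
t(F) = ⅘ (t(F) = -12*(-1/15) = ⅘)
X(z) = ⅘ + z² (X(z) = z*z + ⅘ = z² + ⅘ = ⅘ + z²)
1/(X(12*b(o(4), 1)) - 37422) = 1/((⅘ + (12*((-2 + 4)*(1 + 1)))²) - 37422) = 1/((⅘ + (12*(2*2))²) - 37422) = 1/((⅘ + (12*4)²) - 37422) = 1/((⅘ + 48²) - 37422) = 1/((⅘ + 2304) - 37422) = 1/(11524/5 - 37422) = 1/(-175586/5) = -5/175586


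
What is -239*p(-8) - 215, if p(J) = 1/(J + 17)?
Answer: -2174/9 ≈ -241.56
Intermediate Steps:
p(J) = 1/(17 + J)
-239*p(-8) - 215 = -239/(17 - 8) - 215 = -239/9 - 215 = -2174/9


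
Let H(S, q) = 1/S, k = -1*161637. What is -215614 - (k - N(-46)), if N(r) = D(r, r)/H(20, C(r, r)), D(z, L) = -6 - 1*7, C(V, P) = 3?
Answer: -54237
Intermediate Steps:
k = -161637
D(z, L) = -13 (D(z, L) = -6 - 7 = -13)
N(r) = -260 (N(r) = -13/(1/20) = -13/1/20 = -13*20 = -260)
-215614 - (k - N(-46)) = -215614 - (-161637 - 1*(-260)) = -215614 - (-161637 + 260) = -215614 - 1*(-161377) = -215614 + 161377 = -54237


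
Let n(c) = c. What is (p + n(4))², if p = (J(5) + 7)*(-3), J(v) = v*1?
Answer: 1024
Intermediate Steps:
J(v) = v
p = -36 (p = (5 + 7)*(-3) = 12*(-3) = -36)
(p + n(4))² = (-36 + 4)² = (-32)² = 1024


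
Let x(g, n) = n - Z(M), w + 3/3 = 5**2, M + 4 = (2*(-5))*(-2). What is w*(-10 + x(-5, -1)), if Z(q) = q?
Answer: -648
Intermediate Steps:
M = 16 (M = -4 + (2*(-5))*(-2) = -4 - 10*(-2) = -4 + 20 = 16)
w = 24 (w = -1 + 5**2 = -1 + 25 = 24)
x(g, n) = -16 + n (x(g, n) = n - 1*16 = n - 16 = -16 + n)
w*(-10 + x(-5, -1)) = 24*(-10 + (-16 - 1)) = 24*(-10 - 17) = 24*(-27) = -648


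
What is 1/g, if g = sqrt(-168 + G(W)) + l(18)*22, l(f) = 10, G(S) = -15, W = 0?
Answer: 220/48583 - I*sqrt(183)/48583 ≈ 0.0045283 - 0.00027845*I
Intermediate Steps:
g = 220 + I*sqrt(183) (g = sqrt(-168 - 15) + 10*22 = sqrt(-183) + 220 = I*sqrt(183) + 220 = 220 + I*sqrt(183) ≈ 220.0 + 13.528*I)
1/g = 1/(220 + I*sqrt(183))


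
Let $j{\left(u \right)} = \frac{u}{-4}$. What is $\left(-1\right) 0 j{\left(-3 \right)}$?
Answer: $0$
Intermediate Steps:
$j{\left(u \right)} = - \frac{u}{4}$ ($j{\left(u \right)} = u \left(- \frac{1}{4}\right) = - \frac{u}{4}$)
$\left(-1\right) 0 j{\left(-3 \right)} = \left(-1\right) 0 \left(\left(- \frac{1}{4}\right) \left(-3\right)\right) = 0 \cdot \frac{3}{4} = 0$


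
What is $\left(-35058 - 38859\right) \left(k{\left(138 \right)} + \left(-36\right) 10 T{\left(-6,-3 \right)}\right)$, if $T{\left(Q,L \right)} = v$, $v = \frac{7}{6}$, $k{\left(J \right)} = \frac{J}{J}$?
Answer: $30971223$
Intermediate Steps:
$k{\left(J \right)} = 1$
$v = \frac{7}{6}$ ($v = 7 \cdot \frac{1}{6} = \frac{7}{6} \approx 1.1667$)
$T{\left(Q,L \right)} = \frac{7}{6}$
$\left(-35058 - 38859\right) \left(k{\left(138 \right)} + \left(-36\right) 10 T{\left(-6,-3 \right)}\right) = \left(-35058 - 38859\right) \left(1 + \left(-36\right) 10 \cdot \frac{7}{6}\right) = - 73917 \left(1 - 420\right) = \left(-73917\right) \left(-419\right) = 30971223$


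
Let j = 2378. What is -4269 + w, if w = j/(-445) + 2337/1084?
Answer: -2060818007/482380 ≈ -4272.2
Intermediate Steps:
w = -1537787/482380 (w = 2378/(-445) + 2337/1084 = 2378*(-1/445) + 2337*(1/1084) = -2378/445 + 2337/1084 = -1537787/482380 ≈ -3.1879)
-4269 + w = -4269 - 1537787/482380 = -2060818007/482380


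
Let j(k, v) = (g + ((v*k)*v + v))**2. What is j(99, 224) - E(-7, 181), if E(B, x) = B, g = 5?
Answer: 24677576328416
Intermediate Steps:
j(k, v) = (5 + v + k*v**2)**2 (j(k, v) = (5 + ((v*k)*v + v))**2 = (5 + ((k*v)*v + v))**2 = (5 + (k*v**2 + v))**2 = (5 + (v + k*v**2))**2 = (5 + v + k*v**2)**2)
j(99, 224) - E(-7, 181) = (5 + 224 + 99*224**2)**2 - 1*(-7) = (5 + 224 + 99*50176)**2 + 7 = (5 + 224 + 4967424)**2 + 7 = 4967653**2 + 7 = 24677576328409 + 7 = 24677576328416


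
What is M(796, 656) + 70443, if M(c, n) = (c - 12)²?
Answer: 685099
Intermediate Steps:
M(c, n) = (-12 + c)²
M(796, 656) + 70443 = (-12 + 796)² + 70443 = 784² + 70443 = 614656 + 70443 = 685099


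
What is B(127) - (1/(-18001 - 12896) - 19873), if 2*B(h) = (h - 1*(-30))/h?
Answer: 155964935657/7847838 ≈ 19874.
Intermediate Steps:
B(h) = (30 + h)/(2*h) (B(h) = ((h - 1*(-30))/h)/2 = ((h + 30)/h)/2 = ((30 + h)/h)/2 = (30 + h)/(2*h))
B(127) - (1/(-18001 - 12896) - 19873) = (½)*(30 + 127)/127 - (1/(-18001 - 12896) - 19873) = (½)*(1/127)*157 - (1/(-30897) - 19873) = 157/254 - (-1/30897 - 19873) = 157/254 - 1*(-614016082/30897) = 157/254 + 614016082/30897 = 155964935657/7847838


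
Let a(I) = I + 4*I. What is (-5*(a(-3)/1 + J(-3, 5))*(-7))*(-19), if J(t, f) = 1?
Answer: 9310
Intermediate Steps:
a(I) = 5*I
(-5*(a(-3)/1 + J(-3, 5))*(-7))*(-19) = (-5*((5*(-3))/1 + 1)*(-7))*(-19) = (-5*(-15*1 + 1)*(-7))*(-19) = (-5*(-15 + 1)*(-7))*(-19) = (-5*(-14)*(-7))*(-19) = (70*(-7))*(-19) = -490*(-19) = 9310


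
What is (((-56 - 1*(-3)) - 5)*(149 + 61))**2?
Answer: 148352400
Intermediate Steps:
(((-56 - 1*(-3)) - 5)*(149 + 61))**2 = (((-56 + 3) - 5)*210)**2 = ((-53 - 5)*210)**2 = (-58*210)**2 = (-12180)**2 = 148352400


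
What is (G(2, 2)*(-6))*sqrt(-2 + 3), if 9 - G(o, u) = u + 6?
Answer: -6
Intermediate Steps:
G(o, u) = 3 - u (G(o, u) = 9 - (u + 6) = 9 - (6 + u) = 9 + (-6 - u) = 3 - u)
(G(2, 2)*(-6))*sqrt(-2 + 3) = ((3 - 1*2)*(-6))*sqrt(-2 + 3) = ((3 - 2)*(-6))*sqrt(1) = (1*(-6))*1 = -6*1 = -6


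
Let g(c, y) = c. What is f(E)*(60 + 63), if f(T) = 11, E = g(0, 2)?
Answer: 1353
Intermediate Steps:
E = 0
f(E)*(60 + 63) = 11*(60 + 63) = 11*123 = 1353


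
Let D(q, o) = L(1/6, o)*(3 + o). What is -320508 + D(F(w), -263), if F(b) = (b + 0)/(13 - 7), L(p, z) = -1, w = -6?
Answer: -320248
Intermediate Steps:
F(b) = b/6
D(q, o) = -3 - o (D(q, o) = -(3 + o) = -3 - o)
-320508 + D(F(w), -263) = -320508 + (-3 - 1*(-263)) = -320508 + (-3 + 263) = -320508 + 260 = -320248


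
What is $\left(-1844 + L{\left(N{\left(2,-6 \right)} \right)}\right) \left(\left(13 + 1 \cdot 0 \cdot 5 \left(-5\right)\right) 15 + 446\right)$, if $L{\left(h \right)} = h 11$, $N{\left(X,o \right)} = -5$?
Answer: $-1217259$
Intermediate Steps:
$L{\left(h \right)} = 11 h$
$\left(-1844 + L{\left(N{\left(2,-6 \right)} \right)}\right) \left(\left(13 + 1 \cdot 0 \cdot 5 \left(-5\right)\right) 15 + 446\right) = \left(-1844 + 11 \left(-5\right)\right) \left(\left(13 + 1 \cdot 0 \cdot 5 \left(-5\right)\right) 15 + 446\right) = \left(-1844 - 55\right) \left(\left(13 + 0 \cdot 5 \left(-5\right)\right) 15 + 446\right) = - 1899 \left(\left(13 + 0 \left(-5\right)\right) 15 + 446\right) = - 1899 \left(\left(13 + 0\right) 15 + 446\right) = - 1899 \left(13 \cdot 15 + 446\right) = - 1899 \left(195 + 446\right) = \left(-1899\right) 641 = -1217259$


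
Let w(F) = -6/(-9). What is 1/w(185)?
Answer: 3/2 ≈ 1.5000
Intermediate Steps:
w(F) = ⅔ (w(F) = -⅑*(-6) = ⅔)
1/w(185) = 1/(⅔) = 3/2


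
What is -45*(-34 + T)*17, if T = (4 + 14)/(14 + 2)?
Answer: 201195/8 ≈ 25149.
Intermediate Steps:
T = 9/8 (T = 18/16 = 18*(1/16) = 9/8 ≈ 1.1250)
-45*(-34 + T)*17 = -45*(-34 + 9/8)*17 = -45*(-263/8)*17 = (11835/8)*17 = 201195/8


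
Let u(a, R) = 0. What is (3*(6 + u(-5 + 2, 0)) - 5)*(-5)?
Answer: -65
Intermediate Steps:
(3*(6 + u(-5 + 2, 0)) - 5)*(-5) = (3*(6 + 0) - 5)*(-5) = (3*6 - 5)*(-5) = (18 - 5)*(-5) = 13*(-5) = -65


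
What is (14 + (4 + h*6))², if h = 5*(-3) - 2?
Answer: 7056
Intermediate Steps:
h = -17 (h = -15 - 2 = -17)
(14 + (4 + h*6))² = (14 + (4 - 17*6))² = (14 + (4 - 102))² = (14 - 98)² = (-84)² = 7056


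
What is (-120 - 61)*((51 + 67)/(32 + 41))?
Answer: -21358/73 ≈ -292.58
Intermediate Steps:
(-120 - 61)*((51 + 67)/(32 + 41)) = -21358/73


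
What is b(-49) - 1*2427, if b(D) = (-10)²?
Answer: -2327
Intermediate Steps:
b(D) = 100
b(-49) - 1*2427 = 100 - 1*2427 = 100 - 2427 = -2327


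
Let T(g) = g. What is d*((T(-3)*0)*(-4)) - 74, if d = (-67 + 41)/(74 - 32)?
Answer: -74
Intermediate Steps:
d = -13/21 (d = -26/42 = -26*1/42 = -13/21 ≈ -0.61905)
d*((T(-3)*0)*(-4)) - 74 = -13*(-3*0)*(-4)/21 - 74 = -0*(-4) - 74 = -13/21*0 - 74 = 0 - 74 = -74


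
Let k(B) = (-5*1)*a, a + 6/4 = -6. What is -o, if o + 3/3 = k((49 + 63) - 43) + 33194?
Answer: -66461/2 ≈ -33231.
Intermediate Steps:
a = -15/2 (a = -3/2 - 6 = -15/2 ≈ -7.5000)
k(B) = 75/2 (k(B) = -5*1*(-15/2) = -5*(-15/2) = 75/2)
o = 66461/2 (o = -1 + (75/2 + 33194) = -1 + 66463/2 = 66461/2 ≈ 33231.)
-o = -1*66461/2 = -66461/2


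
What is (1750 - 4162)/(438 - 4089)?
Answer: 804/1217 ≈ 0.66064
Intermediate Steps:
(1750 - 4162)/(438 - 4089) = -2412/(-3651) = -2412*(-1/3651) = 804/1217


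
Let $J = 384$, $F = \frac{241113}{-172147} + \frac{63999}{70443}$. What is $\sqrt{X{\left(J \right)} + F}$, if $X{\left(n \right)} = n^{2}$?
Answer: $\frac{\sqrt{267701364205157409535770}}{1347394569} \approx 384.0$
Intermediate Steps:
$F = - \frac{663054134}{1347394569}$ ($F = 241113 \left(- \frac{1}{172147}\right) + 63999 \cdot \frac{1}{70443} = - \frac{241113}{172147} + \frac{7111}{7827} = - \frac{663054134}{1347394569} \approx -0.4921$)
$\sqrt{X{\left(J \right)} + F} = \sqrt{384^{2} - \frac{663054134}{1347394569}} = \sqrt{147456 - \frac{663054134}{1347394569}} = \sqrt{\frac{198680750512330}{1347394569}} = \frac{\sqrt{267701364205157409535770}}{1347394569}$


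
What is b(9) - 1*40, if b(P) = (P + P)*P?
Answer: 122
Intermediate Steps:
b(P) = 2*P² (b(P) = (2*P)*P = 2*P²)
b(9) - 1*40 = 2*9² - 1*40 = 2*81 - 40 = 162 - 40 = 122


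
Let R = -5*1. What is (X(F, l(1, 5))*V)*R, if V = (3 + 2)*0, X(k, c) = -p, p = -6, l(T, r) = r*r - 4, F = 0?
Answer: 0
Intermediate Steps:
l(T, r) = -4 + r**2 (l(T, r) = r**2 - 4 = -4 + r**2)
X(k, c) = 6 (X(k, c) = -1*(-6) = 6)
R = -5
V = 0 (V = 5*0 = 0)
(X(F, l(1, 5))*V)*R = (6*0)*(-5) = 0*(-5) = 0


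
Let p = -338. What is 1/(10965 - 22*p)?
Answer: 1/18401 ≈ 5.4345e-5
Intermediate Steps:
1/(10965 - 22*p) = 1/(10965 - 22*(-338)) = 1/(10965 + 7436) = 1/18401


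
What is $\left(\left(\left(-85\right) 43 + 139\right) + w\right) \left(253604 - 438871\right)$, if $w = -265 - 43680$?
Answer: $8792957087$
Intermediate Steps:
$w = -43945$ ($w = -265 - 43680 = -43945$)
$\left(\left(\left(-85\right) 43 + 139\right) + w\right) \left(253604 - 438871\right) = \left(\left(\left(-85\right) 43 + 139\right) - 43945\right) \left(253604 - 438871\right) = \left(\left(-3655 + 139\right) - 43945\right) \left(-185267\right) = \left(-3516 - 43945\right) \left(-185267\right) = \left(-47461\right) \left(-185267\right) = 8792957087$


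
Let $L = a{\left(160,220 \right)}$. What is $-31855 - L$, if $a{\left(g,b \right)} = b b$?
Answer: $-80255$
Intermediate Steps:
$a{\left(g,b \right)} = b^{2}$
$L = 48400$ ($L = 220^{2} = 48400$)
$-31855 - L = -31855 - 48400 = -80255$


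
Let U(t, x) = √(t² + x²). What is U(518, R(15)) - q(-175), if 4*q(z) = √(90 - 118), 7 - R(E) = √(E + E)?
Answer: √(268403 - 14*√30) - I*√7/2 ≈ 518.0 - 1.3229*I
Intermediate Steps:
R(E) = 7 - √2*√E (R(E) = 7 - √(E + E) = 7 - √(2*E) = 7 - √2*√E)
q(z) = I*√7/2 (q(z) = √(90 - 118)/4 = √(-28)/4 = (2*I*√7)/4 = I*√7/2)
U(518, R(15)) - q(-175) = √(518² + (7 - √2*√15)²) - I*√7/2 = √(268324 + (7 - √30)²) - I*√7/2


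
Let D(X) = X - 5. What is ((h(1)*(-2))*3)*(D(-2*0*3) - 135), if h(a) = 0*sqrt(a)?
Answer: 0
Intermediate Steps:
D(X) = -5 + X
h(a) = 0
((h(1)*(-2))*3)*(D(-2*0*3) - 135) = ((0*(-2))*3)*((-5 - 2*0*3) - 135) = (0*3)*((-5 + 0*3) - 135) = 0*((-5 + 0) - 135) = 0*(-5 - 135) = 0*(-140) = 0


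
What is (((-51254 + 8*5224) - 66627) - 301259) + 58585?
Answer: -318763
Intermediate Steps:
(((-51254 + 8*5224) - 66627) - 301259) + 58585 = (((-51254 + 41792) - 66627) - 301259) + 58585 = ((-9462 - 66627) - 301259) + 58585 = (-76089 - 301259) + 58585 = -377348 + 58585 = -318763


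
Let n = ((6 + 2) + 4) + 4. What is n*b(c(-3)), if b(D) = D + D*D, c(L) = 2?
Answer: 96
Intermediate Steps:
b(D) = D + D**2
n = 16 (n = (8 + 4) + 4 = 12 + 4 = 16)
n*b(c(-3)) = 16*(2*(1 + 2)) = 16*(2*3) = 16*6 = 96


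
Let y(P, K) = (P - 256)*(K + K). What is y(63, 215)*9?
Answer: -746910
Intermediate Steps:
y(P, K) = 2*K*(-256 + P) (y(P, K) = (-256 + P)*(2*K) = 2*K*(-256 + P))
y(63, 215)*9 = (2*215*(-256 + 63))*9 = (2*215*(-193))*9 = -82990*9 = -746910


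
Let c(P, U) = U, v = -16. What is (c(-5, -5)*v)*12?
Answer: 960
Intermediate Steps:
(c(-5, -5)*v)*12 = -5*(-16)*12 = 80*12 = 960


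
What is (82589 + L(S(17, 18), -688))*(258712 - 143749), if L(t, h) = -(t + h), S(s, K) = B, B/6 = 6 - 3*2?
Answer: 9573773751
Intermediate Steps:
B = 0 (B = 6*(6 - 3*2) = 6*(6 - 6) = 6*0 = 0)
S(s, K) = 0
L(t, h) = -h - t (L(t, h) = -(h + t) = -h - t)
(82589 + L(S(17, 18), -688))*(258712 - 143749) = (82589 + (-1*(-688) - 1*0))*(258712 - 143749) = (82589 + (688 + 0))*114963 = (82589 + 688)*114963 = 83277*114963 = 9573773751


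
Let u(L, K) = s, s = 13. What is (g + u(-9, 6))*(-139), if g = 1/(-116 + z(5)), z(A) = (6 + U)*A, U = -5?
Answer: -200438/111 ≈ -1805.7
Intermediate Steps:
z(A) = A (z(A) = (6 - 5)*A = 1*A = A)
u(L, K) = 13
g = -1/111 (g = 1/(-116 + 5) = 1/(-111) = -1/111 ≈ -0.0090090)
(g + u(-9, 6))*(-139) = (-1/111 + 13)*(-139) = (1442/111)*(-139) = -200438/111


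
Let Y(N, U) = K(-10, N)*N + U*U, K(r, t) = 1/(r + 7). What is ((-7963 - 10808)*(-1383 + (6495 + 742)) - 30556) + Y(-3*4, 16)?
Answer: -109915730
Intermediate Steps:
K(r, t) = 1/(7 + r)
Y(N, U) = U**2 - N/3 (Y(N, U) = N/(7 - 10) + U*U = N/(-3) + U**2 = -N/3 + U**2 = U**2 - N/3)
((-7963 - 10808)*(-1383 + (6495 + 742)) - 30556) + Y(-3*4, 16) = ((-7963 - 10808)*(-1383 + (6495 + 742)) - 30556) + (16**2 - (-1)*4) = (-18771*(-1383 + 7237) - 30556) + (256 - 1/3*(-12)) = (-18771*5854 - 30556) + (256 + 4) = (-109885434 - 30556) + 260 = -109915990 + 260 = -109915730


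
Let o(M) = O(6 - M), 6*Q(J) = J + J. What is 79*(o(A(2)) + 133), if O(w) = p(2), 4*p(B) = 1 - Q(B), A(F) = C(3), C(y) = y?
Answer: 126163/12 ≈ 10514.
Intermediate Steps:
Q(J) = J/3 (Q(J) = (J + J)/6 = (2*J)/6 = J/3)
A(F) = 3
p(B) = ¼ - B/12 (p(B) = (1 - B/3)/4 = ¼ - B/12)
O(w) = 1/12 (O(w) = ¼ - 1/12*2 = ¼ - ⅙ = 1/12)
o(M) = 1/12
79*(o(A(2)) + 133) = 79*(1/12 + 133) = 79*(1597/12) = 126163/12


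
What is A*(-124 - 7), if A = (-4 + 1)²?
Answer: -1179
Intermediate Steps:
A = 9 (A = (-3)² = 9)
A*(-124 - 7) = 9*(-124 - 7) = 9*(-131) = -1179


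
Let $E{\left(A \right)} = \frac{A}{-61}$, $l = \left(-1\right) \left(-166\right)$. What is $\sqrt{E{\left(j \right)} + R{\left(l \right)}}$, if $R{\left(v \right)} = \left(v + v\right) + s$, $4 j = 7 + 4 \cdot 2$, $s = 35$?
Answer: $\frac{\sqrt{5461513}}{122} \approx 19.156$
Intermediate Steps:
$l = 166$
$j = \frac{15}{4}$ ($j = \frac{7 + 4 \cdot 2}{4} = \frac{7 + 8}{4} = \frac{1}{4} \cdot 15 = \frac{15}{4} \approx 3.75$)
$E{\left(A \right)} = - \frac{A}{61}$ ($E{\left(A \right)} = A \left(- \frac{1}{61}\right) = - \frac{A}{61}$)
$R{\left(v \right)} = 35 + 2 v$ ($R{\left(v \right)} = \left(v + v\right) + 35 = 2 v + 35 = 35 + 2 v$)
$\sqrt{E{\left(j \right)} + R{\left(l \right)}} = \sqrt{\left(- \frac{1}{61}\right) \frac{15}{4} + \left(35 + 2 \cdot 166\right)} = \sqrt{- \frac{15}{244} + \left(35 + 332\right)} = \sqrt{- \frac{15}{244} + 367} = \sqrt{\frac{89533}{244}} = \frac{\sqrt{5461513}}{122}$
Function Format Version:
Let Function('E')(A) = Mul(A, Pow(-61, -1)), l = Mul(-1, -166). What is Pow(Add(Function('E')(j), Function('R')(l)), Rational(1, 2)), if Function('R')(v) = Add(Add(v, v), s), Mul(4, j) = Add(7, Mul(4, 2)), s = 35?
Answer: Mul(Rational(1, 122), Pow(5461513, Rational(1, 2))) ≈ 19.156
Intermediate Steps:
l = 166
j = Rational(15, 4) (j = Mul(Rational(1, 4), Add(7, Mul(4, 2))) = Mul(Rational(1, 4), Add(7, 8)) = Mul(Rational(1, 4), 15) = Rational(15, 4) ≈ 3.7500)
Function('E')(A) = Mul(Rational(-1, 61), A) (Function('E')(A) = Mul(A, Rational(-1, 61)) = Mul(Rational(-1, 61), A))
Function('R')(v) = Add(35, Mul(2, v)) (Function('R')(v) = Add(Add(v, v), 35) = Add(Mul(2, v), 35) = Add(35, Mul(2, v)))
Pow(Add(Function('E')(j), Function('R')(l)), Rational(1, 2)) = Pow(Add(Mul(Rational(-1, 61), Rational(15, 4)), Add(35, Mul(2, 166))), Rational(1, 2)) = Pow(Add(Rational(-15, 244), Add(35, 332)), Rational(1, 2)) = Pow(Add(Rational(-15, 244), 367), Rational(1, 2)) = Pow(Rational(89533, 244), Rational(1, 2)) = Mul(Rational(1, 122), Pow(5461513, Rational(1, 2)))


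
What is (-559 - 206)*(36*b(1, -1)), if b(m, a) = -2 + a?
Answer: 82620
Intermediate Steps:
(-559 - 206)*(36*b(1, -1)) = (-559 - 206)*(36*(-2 - 1)) = -27540*(-3) = -765*(-108) = 82620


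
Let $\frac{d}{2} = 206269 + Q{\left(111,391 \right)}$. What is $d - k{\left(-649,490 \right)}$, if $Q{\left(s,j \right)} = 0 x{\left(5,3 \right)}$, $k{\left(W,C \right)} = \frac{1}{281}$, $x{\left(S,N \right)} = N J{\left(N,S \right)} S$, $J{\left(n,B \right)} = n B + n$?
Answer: $\frac{115923177}{281} \approx 4.1254 \cdot 10^{5}$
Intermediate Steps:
$J{\left(n,B \right)} = n + B n$ ($J{\left(n,B \right)} = B n + n = n + B n$)
$x{\left(S,N \right)} = S N^{2} \left(1 + S\right)$ ($x{\left(S,N \right)} = N N \left(1 + S\right) S = N^{2} \left(1 + S\right) S = S N^{2} \left(1 + S\right)$)
$k{\left(W,C \right)} = \frac{1}{281}$
$Q{\left(s,j \right)} = 0$ ($Q{\left(s,j \right)} = 0 \cdot 5 \cdot 3^{2} \left(1 + 5\right) = 0 \cdot 5 \cdot 9 \cdot 6 = 0 \cdot 270 = 0$)
$d = 412538$ ($d = 2 \left(206269 + 0\right) = 2 \cdot 206269 = 412538$)
$d - k{\left(-649,490 \right)} = 412538 - \frac{1}{281} = \frac{115923177}{281}$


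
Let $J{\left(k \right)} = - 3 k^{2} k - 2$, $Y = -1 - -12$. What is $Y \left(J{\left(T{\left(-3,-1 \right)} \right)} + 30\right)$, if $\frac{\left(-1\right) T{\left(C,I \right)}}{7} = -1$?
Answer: $-11011$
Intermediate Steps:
$T{\left(C,I \right)} = 7$ ($T{\left(C,I \right)} = \left(-7\right) \left(-1\right) = 7$)
$Y = 11$ ($Y = -1 + 12 = 11$)
$J{\left(k \right)} = -2 - 3 k^{3}$ ($J{\left(k \right)} = - 3 k^{3} - 2 = -2 - 3 k^{3}$)
$Y \left(J{\left(T{\left(-3,-1 \right)} \right)} + 30\right) = 11 \left(\left(-2 - 3 \cdot 7^{3}\right) + 30\right) = 11 \left(\left(-2 - 1029\right) + 30\right) = 11 \left(-1031 + 30\right) = 11 \left(-1001\right) = -11011$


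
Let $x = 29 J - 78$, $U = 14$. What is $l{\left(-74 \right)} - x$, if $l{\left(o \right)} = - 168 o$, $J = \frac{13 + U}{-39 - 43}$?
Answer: $\frac{1026603}{82} \approx 12520.0$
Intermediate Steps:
$J = - \frac{27}{82}$ ($J = \frac{13 + 14}{-39 - 43} = \frac{27}{-82} = 27 \left(- \frac{1}{82}\right) = - \frac{27}{82} \approx -0.32927$)
$x = - \frac{7179}{82}$ ($x = 29 \left(- \frac{27}{82}\right) - 78 = - \frac{783}{82} - 78 = - \frac{7179}{82} \approx -87.549$)
$l{\left(-74 \right)} - x = \left(-168\right) \left(-74\right) - - \frac{7179}{82} = 12432 + \frac{7179}{82} = \frac{1026603}{82}$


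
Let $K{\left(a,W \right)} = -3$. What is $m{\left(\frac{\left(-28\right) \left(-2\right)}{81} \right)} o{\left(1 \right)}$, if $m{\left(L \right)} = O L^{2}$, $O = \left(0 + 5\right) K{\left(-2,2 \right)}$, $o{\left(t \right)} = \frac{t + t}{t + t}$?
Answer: $- \frac{15680}{2187} \approx -7.1696$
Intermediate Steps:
$o{\left(t \right)} = 1$ ($o{\left(t \right)} = \frac{2 t}{2 t} = 2 t \frac{1}{2 t} = 1$)
$O = -15$ ($O = \left(0 + 5\right) \left(-3\right) = 5 \left(-3\right) = -15$)
$m{\left(L \right)} = - 15 L^{2}$
$m{\left(\frac{\left(-28\right) \left(-2\right)}{81} \right)} o{\left(1 \right)} = - 15 \left(\frac{\left(-28\right) \left(-2\right)}{81}\right)^{2} \cdot 1 = - 15 \left(56 \cdot \frac{1}{81}\right)^{2} \cdot 1 = - 15 \left(\frac{56}{81}\right)^{2} \cdot 1 = \left(-15\right) \frac{3136}{6561} \cdot 1 = \left(- \frac{15680}{2187}\right) 1 = - \frac{15680}{2187}$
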